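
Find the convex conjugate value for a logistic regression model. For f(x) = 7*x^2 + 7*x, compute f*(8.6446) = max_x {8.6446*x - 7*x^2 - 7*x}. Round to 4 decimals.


f*(y) = sup_x {y*x - a*x^2 - b*x} = sup_x {(y-b)*x - a*x^2}
FOC: (y - b) - 2a*x = 0 => x* = (y - b)/(2a)
x* = (8.6446 - 7)/(2*7) = 0.1175
f*(8.6446) = (y-b)^2/(4a) = (8.6446 - 7)^2/(4*7)
= 2.7047/28 = 0.0966


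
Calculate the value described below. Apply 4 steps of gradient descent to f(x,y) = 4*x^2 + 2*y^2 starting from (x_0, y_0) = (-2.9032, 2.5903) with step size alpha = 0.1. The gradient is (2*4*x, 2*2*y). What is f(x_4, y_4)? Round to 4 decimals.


Gradient descent on f(x,y) = 4*x^2 + 2*y^2.
Starting point: (-2.9032, 2.5903), alpha = 0.1
Step 1: grad_x = 2*4*-2.9032 = -23.2256, grad_y = 2*2*2.5903 = 10.3612
  x_1 = -2.9032 - 0.1*-23.2256 = -0.5806
  y_1 = 2.5903 - 0.1*10.3612 = 1.5542
Step 2: grad_x = 2*4*-0.5806 = -4.6451, grad_y = 2*2*1.5542 = 6.2167
  x_2 = -0.5806 - 0.1*-4.6451 = -0.1161
  y_2 = 1.5542 - 0.1*6.2167 = 0.9325
Step 3: grad_x = 2*4*-0.1161 = -0.929, grad_y = 2*2*0.9325 = 3.73
  x_3 = -0.1161 - 0.1*-0.929 = -0.0232
  y_3 = 0.9325 - 0.1*3.73 = 0.5595
Step 4: grad_x = 2*4*-0.0232 = -0.1858, grad_y = 2*2*0.5595 = 2.238
  x_4 = -0.0232 - 0.1*-0.1858 = -0.0046
  y_4 = 0.5595 - 0.1*2.238 = 0.3357
f(-0.0046, 0.3357) = 4*(-0.0046)^2 + 2*0.3357^2 = 0.2255


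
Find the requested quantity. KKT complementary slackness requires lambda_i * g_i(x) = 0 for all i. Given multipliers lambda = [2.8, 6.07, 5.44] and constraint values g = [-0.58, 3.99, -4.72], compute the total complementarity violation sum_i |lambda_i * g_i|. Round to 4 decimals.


KKT complementary slackness check:
lambda_1 * g_1 = 2.8 * -0.58 = -1.624
lambda_2 * g_2 = 6.07 * 3.99 = 24.2193
lambda_3 * g_3 = 5.44 * -4.72 = -25.6768
Total violation = 1.624 + 24.2193 + 25.6768 = 51.5201


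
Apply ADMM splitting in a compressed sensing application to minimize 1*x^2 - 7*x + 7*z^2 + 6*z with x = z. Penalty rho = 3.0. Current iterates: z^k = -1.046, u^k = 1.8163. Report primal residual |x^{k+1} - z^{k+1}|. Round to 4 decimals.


ADMM iteration with rho = 3.0, z^k = -1.046, u^k = 1.8163
Step 1: x-update.
Minimize 1*x^2 - 7*x + (3.0/2)*(x + 1.046 + 1.8163)^2
FOC: (2*1 + 3.0)*x = 7 + 3.0*(-1.046 - 1.8163)
x^{k+1} = -0.3174
Step 2: z-update.
Minimize 7*z^2 + 6*z + (3.0/2)*(-0.3174 - z + 1.8163)^2
FOC: (2*7 + 3.0)*z = -6 + 3.0*(-0.3174 + 1.8163)
z^{k+1} = -0.0884
Step 3: u-update.
u^{k+1} = 1.8163 - 0.3174 + 0.0884 = 1.5873
Step 4: Primal residual = |-0.3174 + 0.0884| = 0.229


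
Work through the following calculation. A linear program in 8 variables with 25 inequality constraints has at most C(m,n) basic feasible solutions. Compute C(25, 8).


Each vertex corresponds to some choice of n active constraints out of m, so the number of vertices is at most C(m, n) = m! / (n!(m-n)!).
m = 25, n = 8
Numerator: 25 * 24 * 23 * 22 * 21 * 20 * 19 * 18
Denominator: 8! = 40320
C(25, 8) = 1081575


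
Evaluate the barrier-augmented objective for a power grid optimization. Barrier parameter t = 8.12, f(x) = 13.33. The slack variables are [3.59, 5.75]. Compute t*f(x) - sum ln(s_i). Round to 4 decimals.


Step 1: Compute log-barrier.
ln values: [1.2782, 1.7492]
phi = -(1.2782 + 1.7492) = -3.0274
Step 2: Compute augmented objective.
t*f(x) = 8.12*13.33 = 108.2396
Total = 108.2396 - 3.0274 = 105.2122


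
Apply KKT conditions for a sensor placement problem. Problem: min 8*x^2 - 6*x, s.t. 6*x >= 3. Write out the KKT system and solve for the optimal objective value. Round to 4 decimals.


Step 1: Try lambda = 0 (constraint inactive).
x_unc = 6/(2*8) = 0.375
Check: 6*0.375 = 2.25 < 3 -- violated!
Step 2: Constraint must be active: 6*x = 3
x* = 3/6 = 0.5
lambda = (2*8*0.5 - 6)/6 = 0.3333
Step 3: Compute optimal value.
f(x*) = 8*0.5^2 - 6*0.5 = -1.0


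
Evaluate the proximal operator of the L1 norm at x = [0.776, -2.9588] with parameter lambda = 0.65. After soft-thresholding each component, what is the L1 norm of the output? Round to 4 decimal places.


Soft-thresholding with lambda = 0.65:
prox(0.776) = sign(0.776)*max(|0.776| - 0.65, 0) = 0.126
prox(-2.9588) = sign(-2.9588)*max(|-2.9588| - 0.65, 0) = -2.3088
prox(x) = [0.126, -2.3088]
||prox(x)||_1 = 0.126 + 2.3088 = 2.4348


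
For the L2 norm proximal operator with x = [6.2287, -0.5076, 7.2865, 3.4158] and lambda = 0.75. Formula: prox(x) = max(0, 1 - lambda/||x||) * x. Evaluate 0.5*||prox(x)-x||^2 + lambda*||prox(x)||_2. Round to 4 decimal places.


Step 1: Compute ||x||.
||x|| = 10.189
Step 2: Compute scaling factor.
scale = max(0, 1 - 0.75/10.189) = 0.9264
Step 3: prox(x) = [5.7702, -0.4702, 6.7501, 3.1644]
||prox(x)|| = 9.439
Step 4: Proximal objective.
0.5*||prox-x||^2 = 0.2813
lambda*||prox|| = 7.0793
Total = 7.3605


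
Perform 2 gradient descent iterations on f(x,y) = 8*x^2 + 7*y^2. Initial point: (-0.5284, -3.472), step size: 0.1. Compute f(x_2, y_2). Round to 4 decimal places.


Gradient descent on f(x,y) = 8*x^2 + 7*y^2.
Starting point: (-0.5284, -3.472), alpha = 0.1
Step 1: grad_x = 2*8*-0.5284 = -8.4544, grad_y = 2*7*-3.472 = -48.608
  x_1 = -0.5284 - 0.1*-8.4544 = 0.317
  y_1 = -3.472 - 0.1*-48.608 = 1.3888
Step 2: grad_x = 2*8*0.317 = 5.0726, grad_y = 2*7*1.3888 = 19.4432
  x_2 = 0.317 - 0.1*5.0726 = -0.1902
  y_2 = 1.3888 - 0.1*19.4432 = -0.5555
f(-0.1902, -0.5555) = 8*(-0.1902)^2 + 7*(-0.5555)^2 = 2.4497


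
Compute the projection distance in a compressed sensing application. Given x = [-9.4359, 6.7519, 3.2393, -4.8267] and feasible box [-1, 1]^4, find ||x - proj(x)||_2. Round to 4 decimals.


Project each component onto [-1, 1].
clip(-9.4359) = -1.0, clip(6.7519) = 1.0, clip(3.2393) = 1.0, clip(-4.8267) = -1.0
Projection = [-1.0, 1.0, 1.0, -1.0]
Squared diffs: [71.1644, 33.0844, 5.0145, 14.6436]
Distance = sqrt(123.9069) = 11.1313


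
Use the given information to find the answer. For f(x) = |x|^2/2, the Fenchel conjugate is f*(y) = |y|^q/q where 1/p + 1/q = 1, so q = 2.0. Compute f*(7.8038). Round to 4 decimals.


The conjugate exponent q satisfies 1/p + 1/q = 1.
p = 2, so q = 2/(2 - 1) = 2.0
|y|^q = 7.8038^2.0 = 60.8993
f*(7.8038) = 60.8993 / 2.0 = 30.4496


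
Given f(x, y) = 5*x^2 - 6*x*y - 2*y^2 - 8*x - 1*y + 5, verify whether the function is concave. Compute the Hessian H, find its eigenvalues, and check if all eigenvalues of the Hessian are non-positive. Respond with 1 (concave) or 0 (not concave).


The Hessian of f(x,y) = 5*x^2 - 6*x*y - 2*y^2 - 8*x - 1*y + 5 is:
H = [[10, -6], [-6, -4]]
Trace = 10 - 4 = 6
Determinant = 10*-4 - (-6)^2 = -76
Discriminant = (6)^2 - 4*-76 = 340.0
Eigenvalues: lambda_1 = -6.2195, lambda_2 = 12.2195
The function is not concave.

0


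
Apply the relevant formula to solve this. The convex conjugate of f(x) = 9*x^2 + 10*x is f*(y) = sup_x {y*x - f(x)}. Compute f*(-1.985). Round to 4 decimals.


f*(y) = sup_x {y*x - a*x^2 - b*x} = sup_x {(y-b)*x - a*x^2}
FOC: (y - b) - 2a*x = 0 => x* = (y - b)/(2a)
x* = (-1.985 - 10)/(2*9) = -0.6658
f*(-1.985) = (y-b)^2/(4a) = (-1.985 - 10)^2/(4*9)
= 143.6402/36 = 3.99


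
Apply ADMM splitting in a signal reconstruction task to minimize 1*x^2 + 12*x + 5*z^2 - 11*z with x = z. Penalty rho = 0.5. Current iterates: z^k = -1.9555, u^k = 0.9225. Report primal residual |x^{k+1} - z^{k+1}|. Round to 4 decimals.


ADMM iteration with rho = 0.5, z^k = -1.9555, u^k = 0.9225
Step 1: x-update.
Minimize 1*x^2 + 12*x + (0.5/2)*(x + 1.9555 + 0.9225)^2
FOC: (2*1 + 0.5)*x = -12 + 0.5*(-1.9555 - 0.9225)
x^{k+1} = -5.3756
Step 2: z-update.
Minimize 5*z^2 - 11*z + (0.5/2)*(-5.3756 - z + 0.9225)^2
FOC: (2*5 + 0.5)*z = 11 + 0.5*(-5.3756 + 0.9225)
z^{k+1} = 0.8356
Step 3: u-update.
u^{k+1} = 0.9225 - 5.3756 - 0.8356 = -5.2887
Step 4: Primal residual = |-5.3756 - 0.8356| = 6.2112


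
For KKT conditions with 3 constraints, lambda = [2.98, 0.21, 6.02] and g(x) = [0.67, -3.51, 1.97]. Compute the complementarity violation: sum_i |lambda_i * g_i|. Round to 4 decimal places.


KKT complementary slackness check:
lambda_1 * g_1 = 2.98 * 0.67 = 1.9966
lambda_2 * g_2 = 0.21 * -3.51 = -0.7371
lambda_3 * g_3 = 6.02 * 1.97 = 11.8594
Total violation = 1.9966 + 0.7371 + 11.8594 = 14.5931


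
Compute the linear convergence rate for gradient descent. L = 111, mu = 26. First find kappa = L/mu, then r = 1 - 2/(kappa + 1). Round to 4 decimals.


Step 1: Compute the condition number.
kappa = L/mu = 111/26 = 4.2692
Step 2: Compute the convergence rate.
r = 1 - 2/(kappa + 1) = 1 - 2*mu/(L + mu) = (L - mu)/(L + mu) = 85/137 = 0.6204


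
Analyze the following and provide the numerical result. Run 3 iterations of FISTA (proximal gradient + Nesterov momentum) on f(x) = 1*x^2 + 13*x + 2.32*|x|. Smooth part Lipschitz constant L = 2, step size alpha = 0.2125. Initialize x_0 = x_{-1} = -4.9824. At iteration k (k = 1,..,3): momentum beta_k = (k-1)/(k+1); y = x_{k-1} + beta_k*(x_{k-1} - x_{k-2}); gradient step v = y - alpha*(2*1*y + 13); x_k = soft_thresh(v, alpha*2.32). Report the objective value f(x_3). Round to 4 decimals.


FISTA on f(x) = 1*x^2 + 13*x + 2.32*|x|
L = 2, alpha = 0.2125
Iteration 1: beta = 0.0, y = -4.9824 + 0.0*(-4.9824 + 4.9824) = -4.9824
  grad(y) = 3.0352, v = y - alpha*grad = -5.6274
  prox(v) = soft_thresh(-5.6274, 0.493) = -5.1344
Iteration 2: beta = 0.3333, y = -5.1344 + 0.3333*(-5.1344 + 4.9824) = -5.185
  grad(y) = 2.6299, v = y - alpha*grad = -5.7439
  prox(v) = soft_thresh(-5.7439, 0.493) = -5.2509
Iteration 3: beta = 0.5, y = -5.2509 + 0.5*(-5.2509 + 5.1344) = -5.3092
  grad(y) = 2.3817, v = y - alpha*grad = -5.8153
  prox(v) = soft_thresh(-5.8153, 0.493) = -5.3223
f(x_3) = 1*(-5.3223)^2 + 13*(-5.3223) + 2.32*|-5.3223| = -28.5153


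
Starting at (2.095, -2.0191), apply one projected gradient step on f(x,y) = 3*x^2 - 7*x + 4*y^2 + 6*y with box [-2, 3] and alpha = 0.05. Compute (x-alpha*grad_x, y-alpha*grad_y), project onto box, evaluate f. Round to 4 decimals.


Step 1: Compute gradient at (2.095, -2.0191).
grad_x = 2*3*2.095 - 7 = 5.57
grad_y = 2*4*-2.0191 + 6 = -10.1528
Step 2: Gradient step.
x_raw = 2.095 - 0.05*5.57 = 1.8165
y_raw = -2.0191 - 0.05*-10.1528 = -1.5115
Step 3: Project onto [-2, 3].
x_proj = clip(1.8165) = 1.8165
y_proj = clip(-1.5115) = -1.5115
Step 4: Evaluate f.
f(1.8165, -1.5115) = -2.7472


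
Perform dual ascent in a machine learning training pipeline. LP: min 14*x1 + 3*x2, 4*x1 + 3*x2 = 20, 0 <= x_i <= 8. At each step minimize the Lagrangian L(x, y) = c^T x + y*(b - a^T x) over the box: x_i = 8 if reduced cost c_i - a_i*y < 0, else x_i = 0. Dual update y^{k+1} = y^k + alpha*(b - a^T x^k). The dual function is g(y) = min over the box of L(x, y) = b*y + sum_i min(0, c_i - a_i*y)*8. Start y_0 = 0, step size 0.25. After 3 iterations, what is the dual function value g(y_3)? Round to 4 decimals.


Dual ascent for LP: min 14*x1 + 3*x2, 4*x1 + 3*x2 = 20, 0 <= x_i <= 8
Step 1: y^k = 0.0, reduced costs: (14.0, 3.0)
  x^k = (0.0, 0.0), subgradient = b - a^T x = 20.0
  y^{k+1} = 0.0 + 0.25*20.0 = 5.0
Step 2: y^k = 5.0, reduced costs: (-6.0, -12.0)
  x^k = (8.0, 8.0), subgradient = b - a^T x = -36.0
  y^{k+1} = 5.0 + 0.25*-36.0 = -4.0
Step 3: y^k = -4.0, reduced costs: (30.0, 15.0)
  x^k = (0.0, 0.0), subgradient = b - a^T x = 20.0
  y^{k+1} = -4.0 + 0.25*20.0 = 1.0
Dual objective at y_3 = 1.0: reduced costs (10.0, 0.0), box minimizer x = (0.0, 0.0)
g(y_3) = b*y + (c1 - a1*y)*x1 + (c2 - a2*y)*x2 = 20*1.0 + 10.0*0.0 + 0.0*0.0 = 20.0 + 0.0 + 0.0 = 20.0


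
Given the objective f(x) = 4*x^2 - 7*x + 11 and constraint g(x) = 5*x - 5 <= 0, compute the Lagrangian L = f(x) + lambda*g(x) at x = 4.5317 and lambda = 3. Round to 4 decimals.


Step 1: Evaluate f(x).
f(4.5317) = 4*4.5317^2 - 7*4.5317 + 11 = 61.4233
Step 2: Evaluate g(x).
g(4.5317) = 5*4.5317 - 5 = 17.6585
Step 3: Compute Lagrangian.
L = 61.4233 + 3*17.6585 = 114.3988


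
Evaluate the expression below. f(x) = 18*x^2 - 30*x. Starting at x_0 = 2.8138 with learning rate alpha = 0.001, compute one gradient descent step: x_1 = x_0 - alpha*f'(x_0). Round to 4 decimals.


We compute the gradient at x_0 and apply the update.
f'(x) = 36*x - 30
f'(2.8138) = 36*2.8138 - 30 = 71.2968
x_1 = 2.8138 - 0.001*71.2968 = 2.7425


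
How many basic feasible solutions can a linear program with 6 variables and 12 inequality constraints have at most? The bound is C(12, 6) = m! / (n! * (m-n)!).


Each vertex corresponds to some choice of n active constraints out of m, so the number of vertices is at most C(m, n) = m! / (n!(m-n)!).
m = 12, n = 6
Numerator: 12 * 11 * 10 * 9 * 8 * 7
Denominator: 6! = 720
C(12, 6) = 924


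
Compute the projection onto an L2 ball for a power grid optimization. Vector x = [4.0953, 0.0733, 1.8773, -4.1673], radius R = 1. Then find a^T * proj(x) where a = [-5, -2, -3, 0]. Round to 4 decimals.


Step 1: Compute ||x|| (intermediates to 6 decimals).
||x|| = sqrt(4.0953^2 + 0.0733^2 + 1.8773^2 + (-4.1673)^2) = 6.137385
Step 2: Project.
Since ||x|| > R, scale = R/||x|| = 1/6.137385 = 0.162936, proj(x) = scale * x
proj(x) = [0.667272, 0.011943, 0.30588, -0.679003]
Step 3: Dot product.
a^T * proj(x) = -5*0.667272 - 2*0.011943 - 3*0.30588 + 0*(-0.679003) = -4.2779


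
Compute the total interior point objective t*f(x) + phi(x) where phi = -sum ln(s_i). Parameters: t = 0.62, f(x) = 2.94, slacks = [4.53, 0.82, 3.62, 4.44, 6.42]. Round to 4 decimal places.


Step 1: Compute log-barrier.
ln values: [1.5107, -0.1985, 1.2865, 1.4907, 1.8594]
phi = -(1.5107 - 0.1985 + 1.2865 + 1.4907 + 1.8594) = -5.9488
Step 2: Compute augmented objective.
t*f(x) = 0.62*2.94 = 1.8228
Total = 1.8228 - 5.9488 = -4.126


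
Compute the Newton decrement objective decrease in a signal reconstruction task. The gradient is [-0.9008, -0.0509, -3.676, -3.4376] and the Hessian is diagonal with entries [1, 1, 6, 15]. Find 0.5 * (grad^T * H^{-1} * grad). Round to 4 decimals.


Step 1: H is diagonal, so H^(-1) * g = [-0.9008, -0.0509, -0.6127, -0.2292].
Step 2: g^T H^(-1) g = sum_i g_i^2 / H_ii
  = (-0.9008)^2/1 + (-0.0509)^2/1 + (-3.676)^2/6 + (-3.4376)^2/15
  = 0.8114 + 0.0026 + 2.2522 + 0.7878 = 3.854
Step 3: Objective decrease = 0.5 * g^T H^(-1) g = 1.927


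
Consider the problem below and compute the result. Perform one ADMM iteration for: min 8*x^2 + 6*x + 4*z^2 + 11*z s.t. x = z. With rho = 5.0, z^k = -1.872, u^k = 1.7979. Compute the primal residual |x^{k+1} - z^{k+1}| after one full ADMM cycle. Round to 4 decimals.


ADMM iteration with rho = 5.0, z^k = -1.872, u^k = 1.7979
Step 1: x-update.
Minimize 8*x^2 + 6*x + (5.0/2)*(x + 1.872 + 1.7979)^2
FOC: (2*8 + 5.0)*x = -6 + 5.0*(-1.872 - 1.7979)
x^{k+1} = -1.1595
Step 2: z-update.
Minimize 4*z^2 + 11*z + (5.0/2)*(-1.1595 - z + 1.7979)^2
FOC: (2*4 + 5.0)*z = -11 + 5.0*(-1.1595 + 1.7979)
z^{k+1} = -0.6006
Step 3: u-update.
u^{k+1} = 1.7979 - 1.1595 + 0.6006 = 1.239
Step 4: Primal residual = |-1.1595 + 0.6006| = 0.5589


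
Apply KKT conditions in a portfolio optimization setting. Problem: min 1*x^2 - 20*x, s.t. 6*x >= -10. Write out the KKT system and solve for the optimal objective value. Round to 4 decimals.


Step 1: Try lambda = 0 (constraint inactive).
Stationarity: 2*1*x - 20 = 0
x* = 20/(2*1) = 10.0
Check constraint: 6*10.0 = 60.0 >= -10 -- satisfied.
Step 2: Compute optimal value.
f(x*) = 1*10.0^2 - 20*10.0 = -100.0


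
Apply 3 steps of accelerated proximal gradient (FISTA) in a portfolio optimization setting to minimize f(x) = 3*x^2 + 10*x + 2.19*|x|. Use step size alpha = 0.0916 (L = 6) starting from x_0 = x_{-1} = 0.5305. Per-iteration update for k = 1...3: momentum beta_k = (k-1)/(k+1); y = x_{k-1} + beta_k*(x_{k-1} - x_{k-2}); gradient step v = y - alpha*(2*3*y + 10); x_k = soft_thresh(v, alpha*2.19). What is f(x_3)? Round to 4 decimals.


FISTA on f(x) = 3*x^2 + 10*x + 2.19*|x|
L = 6, alpha = 0.0916
Iteration 1: beta = 0.0, y = 0.5305 + 0.0*(0.5305 - 0.5305) = 0.5305
  grad(y) = 13.183, v = y - alpha*grad = -0.6771
  prox(v) = soft_thresh(-0.6771, 0.2006) = -0.4765
Iteration 2: beta = 0.3333, y = -0.4765 + 0.3333*(-0.4765 - 0.5305) = -0.8121
  grad(y) = 5.1273, v = y - alpha*grad = -1.2818
  prox(v) = soft_thresh(-1.2818, 0.2006) = -1.0812
Iteration 3: beta = 0.5, y = -1.0812 + 0.5*(-1.0812 + 0.4765) = -1.3835
  grad(y) = 1.6988, v = y - alpha*grad = -1.5391
  prox(v) = soft_thresh(-1.5391, 0.2006) = -1.3385
f(x_3) = 3*(-1.3385)^2 + 10*(-1.3385) + 2.19*|-1.3385| = -5.0789


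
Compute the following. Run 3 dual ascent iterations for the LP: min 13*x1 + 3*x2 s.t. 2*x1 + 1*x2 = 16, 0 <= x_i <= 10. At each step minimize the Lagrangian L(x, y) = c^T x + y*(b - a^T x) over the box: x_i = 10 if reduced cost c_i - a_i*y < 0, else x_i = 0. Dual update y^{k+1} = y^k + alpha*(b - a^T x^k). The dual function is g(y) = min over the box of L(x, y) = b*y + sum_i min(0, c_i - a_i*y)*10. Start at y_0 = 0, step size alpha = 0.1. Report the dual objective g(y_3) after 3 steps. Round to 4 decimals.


Dual ascent for LP: min 13*x1 + 3*x2, 2*x1 + 1*x2 = 16, 0 <= x_i <= 10
Step 1: y^k = 0.0, reduced costs: (13.0, 3.0)
  x^k = (0.0, 0.0), subgradient = b - a^T x = 16.0
  y^{k+1} = 0.0 + 0.1*16.0 = 1.6
Step 2: y^k = 1.6, reduced costs: (9.8, 1.4)
  x^k = (0.0, 0.0), subgradient = b - a^T x = 16.0
  y^{k+1} = 1.6 + 0.1*16.0 = 3.2
Step 3: y^k = 3.2, reduced costs: (6.6, -0.2)
  x^k = (0.0, 10.0), subgradient = b - a^T x = 6.0
  y^{k+1} = 3.2 + 0.1*6.0 = 3.8
Dual objective at y_3 = 3.8: reduced costs (5.4, -0.8), box minimizer x = (0.0, 10.0)
g(y_3) = b*y + (c1 - a1*y)*x1 + (c2 - a2*y)*x2 = 16*3.8 + 5.4*0.0 + (-0.8)*10.0 = 60.8 + 0.0 - 8.0 = 52.8


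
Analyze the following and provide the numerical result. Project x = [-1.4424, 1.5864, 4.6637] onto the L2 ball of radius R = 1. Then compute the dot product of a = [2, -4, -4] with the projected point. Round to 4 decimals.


Step 1: Compute ||x|| (intermediates to 6 decimals).
||x|| = sqrt((-1.4424)^2 + 1.5864^2 + 4.6637^2) = 5.13296
Step 2: Project.
Since ||x|| > R, scale = R/||x|| = 1/5.13296 = 0.194819, proj(x) = scale * x
proj(x) = [-0.281007, 0.309061, 0.908577]
Step 3: Dot product.
a^T * proj(x) = 2*(-0.281007) - 4*0.309061 - 4*0.908577 = -5.4326


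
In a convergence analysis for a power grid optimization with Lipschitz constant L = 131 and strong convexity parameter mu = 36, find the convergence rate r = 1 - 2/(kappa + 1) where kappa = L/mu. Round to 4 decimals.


Step 1: Compute the condition number.
kappa = L/mu = 131/36 = 3.6389
Step 2: Compute the convergence rate.
r = 1 - 2/(kappa + 1) = 1 - 2*mu/(L + mu) = (L - mu)/(L + mu) = 95/167 = 0.5689


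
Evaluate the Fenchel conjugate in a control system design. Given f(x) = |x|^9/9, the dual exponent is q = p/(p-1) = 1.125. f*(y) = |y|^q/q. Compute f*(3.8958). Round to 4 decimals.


The conjugate exponent q satisfies 1/p + 1/q = 1.
p = 9, so q = 9/(9 - 1) = 1.125
|y|^q = 3.8958^1.125 = 4.6177
f*(3.8958) = 4.6177 / 1.125 = 4.1046


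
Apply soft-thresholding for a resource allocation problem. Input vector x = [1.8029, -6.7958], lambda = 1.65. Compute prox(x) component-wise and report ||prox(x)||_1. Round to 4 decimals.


Soft-thresholding with lambda = 1.65:
prox(1.8029) = sign(1.8029)*max(|1.8029| - 1.65, 0) = 0.1529
prox(-6.7958) = sign(-6.7958)*max(|-6.7958| - 1.65, 0) = -5.1458
prox(x) = [0.1529, -5.1458]
||prox(x)||_1 = 0.1529 + 5.1458 = 5.2987


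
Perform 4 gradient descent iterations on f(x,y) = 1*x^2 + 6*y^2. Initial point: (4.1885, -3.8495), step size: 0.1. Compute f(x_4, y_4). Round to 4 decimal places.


Gradient descent on f(x,y) = 1*x^2 + 6*y^2.
Starting point: (4.1885, -3.8495), alpha = 0.1
Step 1: grad_x = 2*1*4.1885 = 8.377, grad_y = 2*6*-3.8495 = -46.194
  x_1 = 4.1885 - 0.1*8.377 = 3.3508
  y_1 = -3.8495 - 0.1*-46.194 = 0.7699
Step 2: grad_x = 2*1*3.3508 = 6.7016, grad_y = 2*6*0.7699 = 9.2388
  x_2 = 3.3508 - 0.1*6.7016 = 2.6806
  y_2 = 0.7699 - 0.1*9.2388 = -0.154
Step 3: grad_x = 2*1*2.6806 = 5.3613, grad_y = 2*6*-0.154 = -1.8478
  x_3 = 2.6806 - 0.1*5.3613 = 2.1445
  y_3 = -0.154 - 0.1*-1.8478 = 0.0308
Step 4: grad_x = 2*1*2.1445 = 4.289, grad_y = 2*6*0.0308 = 0.3696
  x_4 = 2.1445 - 0.1*4.289 = 1.7156
  y_4 = 0.0308 - 0.1*0.3696 = -0.0062
f(1.7156, -0.0062) = 1*1.7156^2 + 6*(-0.0062)^2 = 2.9435


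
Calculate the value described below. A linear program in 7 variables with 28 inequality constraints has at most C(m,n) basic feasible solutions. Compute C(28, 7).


Each vertex corresponds to some choice of n active constraints out of m, so the number of vertices is at most C(m, n) = m! / (n!(m-n)!).
m = 28, n = 7
Numerator: 28 * 27 * 26 * 25 * 24 * 23 * 22
Denominator: 7! = 5040
C(28, 7) = 1184040


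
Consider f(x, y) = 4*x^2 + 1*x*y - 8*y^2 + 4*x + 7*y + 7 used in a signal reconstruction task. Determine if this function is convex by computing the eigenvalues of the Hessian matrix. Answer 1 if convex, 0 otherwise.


The Hessian of f(x,y) = 4*x^2 + 1*x*y - 8*y^2 + 4*x + 7*y + 7 is:
H = [[8, 1], [1, -16]]
Trace = 8 - 16 = -8
Determinant = 8*-16 - (1)^2 = -129
Discriminant = (-8)^2 - 4*-129 = 580.0
Eigenvalues: lambda_1 = -16.0416, lambda_2 = 8.0416
The function is not convex.

0


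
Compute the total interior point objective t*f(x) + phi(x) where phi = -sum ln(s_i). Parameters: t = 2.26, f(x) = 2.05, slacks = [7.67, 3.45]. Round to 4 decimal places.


Step 1: Compute log-barrier.
ln values: [2.0373, 1.2384]
phi = -(2.0373 + 1.2384) = -3.2757
Step 2: Compute augmented objective.
t*f(x) = 2.26*2.05 = 4.633
Total = 4.633 - 3.2757 = 1.3573


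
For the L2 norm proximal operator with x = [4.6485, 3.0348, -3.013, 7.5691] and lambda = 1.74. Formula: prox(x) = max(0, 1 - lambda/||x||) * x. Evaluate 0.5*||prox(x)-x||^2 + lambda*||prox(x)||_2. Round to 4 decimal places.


Step 1: Compute ||x||.
||x|| = 9.8584
Step 2: Compute scaling factor.
scale = max(0, 1 - 1.74/9.8584) = 0.8235
Step 3: prox(x) = [3.828, 2.4992, -2.4812, 6.2332]
||prox(x)|| = 8.1184
Step 4: Proximal objective.
0.5*||prox-x||^2 = 1.5138
lambda*||prox|| = 14.126
Total = 15.6398


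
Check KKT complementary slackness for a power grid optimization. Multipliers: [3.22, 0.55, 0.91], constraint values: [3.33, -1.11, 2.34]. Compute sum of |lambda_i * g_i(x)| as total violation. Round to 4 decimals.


KKT complementary slackness check:
lambda_1 * g_1 = 3.22 * 3.33 = 10.7226
lambda_2 * g_2 = 0.55 * -1.11 = -0.6105
lambda_3 * g_3 = 0.91 * 2.34 = 2.1294
Total violation = 10.7226 + 0.6105 + 2.1294 = 13.4625


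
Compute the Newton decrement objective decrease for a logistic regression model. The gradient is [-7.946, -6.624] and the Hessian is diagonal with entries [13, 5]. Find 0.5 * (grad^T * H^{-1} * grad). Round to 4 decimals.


Step 1: H is diagonal, so H^(-1) * g = [-0.6112, -1.3248].
Step 2: g^T H^(-1) g = sum_i g_i^2 / H_ii
  = (-7.946)^2/13 + (-6.624)^2/5
  = 4.8568 + 8.7755 = 13.6323
Step 3: Objective decrease = 0.5 * g^T H^(-1) g = 6.8162


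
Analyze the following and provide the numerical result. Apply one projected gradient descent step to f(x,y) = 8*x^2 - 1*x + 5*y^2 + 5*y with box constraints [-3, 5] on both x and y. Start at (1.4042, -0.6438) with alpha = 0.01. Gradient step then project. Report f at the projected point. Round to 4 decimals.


Step 1: Compute gradient at (1.4042, -0.6438).
grad_x = 2*8*1.4042 - 1 = 21.4672
grad_y = 2*5*-0.6438 + 5 = -1.438
Step 2: Gradient step.
x_raw = 1.4042 - 0.01*21.4672 = 1.1895
y_raw = -0.6438 - 0.01*-1.438 = -0.6294
Step 3: Project onto [-3, 5].
x_proj = clip(1.1895) = 1.1895
y_proj = clip(-0.6294) = -0.6294
Step 4: Evaluate f.
f(1.1895, -0.6294) = 8.964


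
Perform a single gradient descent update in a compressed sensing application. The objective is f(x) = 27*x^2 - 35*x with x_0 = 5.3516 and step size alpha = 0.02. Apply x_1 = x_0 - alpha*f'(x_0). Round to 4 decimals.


We compute the gradient at x_0 and apply the update.
f'(x) = 54*x - 35
f'(5.3516) = 54*5.3516 - 35 = 253.9864
x_1 = 5.3516 - 0.02*253.9864 = 0.2719


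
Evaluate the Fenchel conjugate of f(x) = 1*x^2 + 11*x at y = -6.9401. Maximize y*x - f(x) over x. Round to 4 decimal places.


f*(y) = sup_x {y*x - a*x^2 - b*x} = sup_x {(y-b)*x - a*x^2}
FOC: (y - b) - 2a*x = 0 => x* = (y - b)/(2a)
x* = (-6.9401 - 11)/(2*1) = -8.9701
f*(-6.9401) = (y-b)^2/(4a) = (-6.9401 - 11)^2/(4*1)
= 321.8472/4 = 80.4618


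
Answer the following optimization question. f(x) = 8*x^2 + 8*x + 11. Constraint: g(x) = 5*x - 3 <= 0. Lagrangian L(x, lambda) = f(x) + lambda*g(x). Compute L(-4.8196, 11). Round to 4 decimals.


Step 1: Evaluate f(x).
f(-4.8196) = 8*(-4.8196)^2 + 8*(-4.8196) + 11 = 158.2716
Step 2: Evaluate g(x).
g(-4.8196) = 5*-4.8196 - 3 = -27.098
Step 3: Compute Lagrangian.
L = 158.2716 + 11*-27.098 = -139.8064


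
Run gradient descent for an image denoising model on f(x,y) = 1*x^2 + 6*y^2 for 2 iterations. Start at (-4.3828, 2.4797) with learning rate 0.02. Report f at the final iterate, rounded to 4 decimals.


Gradient descent on f(x,y) = 1*x^2 + 6*y^2.
Starting point: (-4.3828, 2.4797), alpha = 0.02
Step 1: grad_x = 2*1*-4.3828 = -8.7656, grad_y = 2*6*2.4797 = 29.7564
  x_1 = -4.3828 - 0.02*-8.7656 = -4.2075
  y_1 = 2.4797 - 0.02*29.7564 = 1.8846
Step 2: grad_x = 2*1*-4.2075 = -8.415, grad_y = 2*6*1.8846 = 22.6149
  x_2 = -4.2075 - 0.02*-8.415 = -4.0392
  y_2 = 1.8846 - 0.02*22.6149 = 1.4323
f(-4.0392, 1.4323) = 1*(-4.0392)^2 + 6*1.4323^2 = 28.6235


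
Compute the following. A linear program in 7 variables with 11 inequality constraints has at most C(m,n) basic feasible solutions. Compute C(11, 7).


Each vertex corresponds to some choice of n active constraints out of m, so the number of vertices is at most C(m, n) = m! / (n!(m-n)!).
m = 11, n = 7
Numerator: 11 * 10 * 9 * 8 * 7 * 6 * 5
Denominator: 7! = 5040
C(11, 7) = 330


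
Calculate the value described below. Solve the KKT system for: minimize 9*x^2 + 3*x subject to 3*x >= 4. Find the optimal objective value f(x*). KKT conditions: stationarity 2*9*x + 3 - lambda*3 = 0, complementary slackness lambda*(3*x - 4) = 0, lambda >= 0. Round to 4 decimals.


Step 1: Try lambda = 0 (constraint inactive).
x_unc = -3/(2*9) = -0.1667
Check: 3*-0.1667 = -0.5001 < 4 -- violated!
Step 2: Constraint must be active: 3*x = 4
x* = 4/3 = 1.3333 (rounded; the exact value 4/3 is used below)
lambda = (2*9*(4/3) + 3)/3 = 9.0
Step 3: Compute optimal value.
f(x*) = 9*(4/3)^2 + 3*(4/3) = 20.0


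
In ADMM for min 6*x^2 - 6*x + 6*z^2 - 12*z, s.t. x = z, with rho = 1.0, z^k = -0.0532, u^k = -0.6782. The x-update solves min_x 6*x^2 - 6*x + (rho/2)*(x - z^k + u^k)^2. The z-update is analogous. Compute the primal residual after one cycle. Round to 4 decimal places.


ADMM iteration with rho = 1.0, z^k = -0.0532, u^k = -0.6782
Step 1: x-update.
Minimize 6*x^2 - 6*x + (1.0/2)*(x + 0.0532 - 0.6782)^2
FOC: (2*6 + 1.0)*x = 6 + 1.0*(-0.0532 + 0.6782)
x^{k+1} = 0.5096
Step 2: z-update.
Minimize 6*z^2 - 12*z + (1.0/2)*(0.5096 - z - 0.6782)^2
FOC: (2*6 + 1.0)*z = 12 + 1.0*(0.5096 - 0.6782)
z^{k+1} = 0.9101
Step 3: u-update.
u^{k+1} = -0.6782 + 0.5096 - 0.9101 = -1.0787
Step 4: Primal residual = |0.5096 - 0.9101| = 0.4005


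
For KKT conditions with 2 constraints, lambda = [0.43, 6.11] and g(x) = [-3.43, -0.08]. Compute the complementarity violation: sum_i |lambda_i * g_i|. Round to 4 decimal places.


KKT complementary slackness check:
lambda_1 * g_1 = 0.43 * -3.43 = -1.4749
lambda_2 * g_2 = 6.11 * -0.08 = -0.4888
Total violation = 1.4749 + 0.4888 = 1.9637


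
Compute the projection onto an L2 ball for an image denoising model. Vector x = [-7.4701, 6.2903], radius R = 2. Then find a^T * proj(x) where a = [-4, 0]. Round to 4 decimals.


Step 1: Compute ||x|| (intermediates to 6 decimals).
||x|| = sqrt((-7.4701)^2 + 6.2903^2) = 9.76577
Step 2: Project.
Since ||x|| > R, scale = R/||x|| = 2/9.76577 = 0.204797, proj(x) = scale * x
proj(x) = [-1.529854, 1.288235]
Step 3: Dot product.
a^T * proj(x) = -4*(-1.529854) + 0*1.288235 = 6.1194


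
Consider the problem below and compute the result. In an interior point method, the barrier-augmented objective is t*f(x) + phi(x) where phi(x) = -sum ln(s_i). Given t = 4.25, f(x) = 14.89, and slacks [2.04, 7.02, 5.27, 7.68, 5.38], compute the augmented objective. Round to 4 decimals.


Step 1: Compute log-barrier.
ln values: [0.7129, 1.9488, 1.662, 2.0386, 1.6827]
phi = -(0.7129 + 1.9488 + 1.662 + 2.0386 + 1.6827) = -8.0451
Step 2: Compute augmented objective.
t*f(x) = 4.25*14.89 = 63.2825
Total = 63.2825 - 8.0451 = 55.2374


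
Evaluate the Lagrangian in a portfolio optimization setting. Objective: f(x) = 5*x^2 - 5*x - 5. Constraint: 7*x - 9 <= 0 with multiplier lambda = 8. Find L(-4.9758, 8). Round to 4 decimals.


Step 1: Evaluate f(x).
f(-4.9758) = 5*(-4.9758)^2 - 5*(-4.9758) - 5 = 143.6719
Step 2: Evaluate g(x).
g(-4.9758) = 7*-4.9758 - 9 = -43.8306
Step 3: Compute Lagrangian.
L = 143.6719 + 8*-43.8306 = -206.9729


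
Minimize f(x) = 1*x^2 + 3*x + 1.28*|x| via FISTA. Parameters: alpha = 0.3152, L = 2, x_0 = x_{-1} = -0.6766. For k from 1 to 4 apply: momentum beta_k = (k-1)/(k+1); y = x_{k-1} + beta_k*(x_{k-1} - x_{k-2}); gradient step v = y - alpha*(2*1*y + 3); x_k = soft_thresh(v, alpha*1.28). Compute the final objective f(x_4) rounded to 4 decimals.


FISTA on f(x) = 1*x^2 + 3*x + 1.28*|x|
L = 2, alpha = 0.3152
Iteration 1: beta = 0.0, y = -0.6766 + 0.0*(-0.6766 + 0.6766) = -0.6766
  grad(y) = 1.6468, v = y - alpha*grad = -1.1957
  prox(v) = soft_thresh(-1.1957, 0.4035) = -0.7922
Iteration 2: beta = 0.3333, y = -0.7922 + 0.3333*(-0.7922 + 0.6766) = -0.8308
  grad(y) = 1.3385, v = y - alpha*grad = -1.2526
  prox(v) = soft_thresh(-1.2526, 0.4035) = -0.8492
Iteration 3: beta = 0.5, y = -0.8492 + 0.5*(-0.8492 + 0.7922) = -0.8777
  grad(y) = 1.2446, v = y - alpha*grad = -1.27
  prox(v) = soft_thresh(-1.27, 0.4035) = -0.8665
Iteration 4: beta = 0.6, y = -0.8665 + 0.6*(-0.8665 + 0.8492) = -0.8769
  grad(y) = 1.2461, v = y - alpha*grad = -1.2697
  prox(v) = soft_thresh(-1.2697, 0.4035) = -0.8663
f(x_4) = 1*(-0.8663)^2 + 3*(-0.8663) + 1.28*|-0.8663| = -0.7396


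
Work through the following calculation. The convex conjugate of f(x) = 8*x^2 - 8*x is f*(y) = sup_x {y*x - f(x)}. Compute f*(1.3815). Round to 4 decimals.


f*(y) = sup_x {y*x - a*x^2 - b*x} = sup_x {(y-b)*x - a*x^2}
FOC: (y - b) - 2a*x = 0 => x* = (y - b)/(2a)
x* = (1.3815 + 8)/(2*8) = 0.5863
f*(1.3815) = (y-b)^2/(4a) = (1.3815 + 8)^2/(4*8)
= 88.0125/32 = 2.7504


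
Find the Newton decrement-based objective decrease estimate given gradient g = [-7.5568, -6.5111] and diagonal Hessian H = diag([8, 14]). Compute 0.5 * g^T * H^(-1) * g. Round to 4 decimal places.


Step 1: H is diagonal, so H^(-1) * g = [-0.9446, -0.4651].
Step 2: g^T H^(-1) g = sum_i g_i^2 / H_ii
  = (-7.5568)^2/8 + (-6.5111)^2/14
  = 7.1382 + 3.0282 = 10.1663
Step 3: Objective decrease = 0.5 * g^T H^(-1) g = 5.0832


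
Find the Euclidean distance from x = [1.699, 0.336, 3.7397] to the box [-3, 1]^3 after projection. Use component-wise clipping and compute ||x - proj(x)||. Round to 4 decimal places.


Project each component onto [-3, 1].
clip(1.699) = 1.0, clip(0.336) = 0.336, clip(3.7397) = 1.0
Projection = [1.0, 0.336, 1.0]
Squared diffs: [0.4886, 0.0, 7.506]
Distance = sqrt(7.9946) = 2.8275


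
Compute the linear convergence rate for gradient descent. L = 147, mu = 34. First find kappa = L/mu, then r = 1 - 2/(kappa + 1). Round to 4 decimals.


Step 1: Compute the condition number.
kappa = L/mu = 147/34 = 4.3235
Step 2: Compute the convergence rate.
r = 1 - 2/(kappa + 1) = 1 - 2*mu/(L + mu) = (L - mu)/(L + mu) = 113/181 = 0.6243


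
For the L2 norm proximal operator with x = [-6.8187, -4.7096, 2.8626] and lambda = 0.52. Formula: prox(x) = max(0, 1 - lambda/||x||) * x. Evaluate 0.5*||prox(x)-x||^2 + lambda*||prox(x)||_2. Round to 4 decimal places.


Step 1: Compute ||x||.
||x|| = 8.7675
Step 2: Compute scaling factor.
scale = max(0, 1 - 0.52/8.7675) = 0.9407
Step 3: prox(x) = [-6.4143, -4.4303, 2.6928]
||prox(x)|| = 8.2475
Step 4: Proximal objective.
0.5*||prox-x||^2 = 0.1352
lambda*||prox|| = 4.2887
Total = 4.4239


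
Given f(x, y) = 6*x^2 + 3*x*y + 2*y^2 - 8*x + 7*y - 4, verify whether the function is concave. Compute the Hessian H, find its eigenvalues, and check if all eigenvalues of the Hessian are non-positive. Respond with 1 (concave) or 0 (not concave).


The Hessian of f(x,y) = 6*x^2 + 3*x*y + 2*y^2 - 8*x + 7*y - 4 is:
H = [[12, 3], [3, 4]]
Trace = 12 + 4 = 16
Determinant = 12*4 - (3)^2 = 39
Discriminant = (16)^2 - 4*39 = 100.0
Eigenvalues: lambda_1 = 3.0, lambda_2 = 13.0
The function is not concave.

0


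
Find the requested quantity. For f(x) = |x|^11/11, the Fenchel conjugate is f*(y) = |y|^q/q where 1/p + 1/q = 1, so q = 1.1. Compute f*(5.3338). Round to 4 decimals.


The conjugate exponent q satisfies 1/p + 1/q = 1.
p = 11, so q = 11/(11 - 1) = 1.1
|y|^q = 5.3338^1.1 = 6.3058
f*(5.3338) = 6.3058 / 1.1 = 5.7325


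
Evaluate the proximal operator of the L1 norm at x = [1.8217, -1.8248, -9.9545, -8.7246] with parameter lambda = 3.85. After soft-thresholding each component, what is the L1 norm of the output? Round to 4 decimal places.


Soft-thresholding with lambda = 3.85:
prox(1.8217) = sign(1.8217)*max(|1.8217| - 3.85, 0) = 0.0
prox(-1.8248) = sign(-1.8248)*max(|-1.8248| - 3.85, 0) = 0.0
prox(-9.9545) = sign(-9.9545)*max(|-9.9545| - 3.85, 0) = -6.1045
prox(-8.7246) = sign(-8.7246)*max(|-8.7246| - 3.85, 0) = -4.8746
prox(x) = [0.0, 0.0, -6.1045, -4.8746]
||prox(x)||_1 = 0.0 + 0.0 + 6.1045 + 4.8746 = 10.9791


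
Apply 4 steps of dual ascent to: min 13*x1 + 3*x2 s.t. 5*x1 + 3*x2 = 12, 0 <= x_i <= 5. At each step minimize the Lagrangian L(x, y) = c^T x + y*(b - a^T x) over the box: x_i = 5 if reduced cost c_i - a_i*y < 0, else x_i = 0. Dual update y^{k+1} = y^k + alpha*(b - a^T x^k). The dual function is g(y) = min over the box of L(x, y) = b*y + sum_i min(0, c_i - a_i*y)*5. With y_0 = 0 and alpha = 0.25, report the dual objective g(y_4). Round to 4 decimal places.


Dual ascent for LP: min 13*x1 + 3*x2, 5*x1 + 3*x2 = 12, 0 <= x_i <= 5
Step 1: y^k = 0.0, reduced costs: (13.0, 3.0)
  x^k = (0.0, 0.0), subgradient = b - a^T x = 12.0
  y^{k+1} = 0.0 + 0.25*12.0 = 3.0
Step 2: y^k = 3.0, reduced costs: (-2.0, -6.0)
  x^k = (5.0, 5.0), subgradient = b - a^T x = -28.0
  y^{k+1} = 3.0 + 0.25*-28.0 = -4.0
Step 3: y^k = -4.0, reduced costs: (33.0, 15.0)
  x^k = (0.0, 0.0), subgradient = b - a^T x = 12.0
  y^{k+1} = -4.0 + 0.25*12.0 = -1.0
Step 4: y^k = -1.0, reduced costs: (18.0, 6.0)
  x^k = (0.0, 0.0), subgradient = b - a^T x = 12.0
  y^{k+1} = -1.0 + 0.25*12.0 = 2.0
Dual objective at y_4 = 2.0: reduced costs (3.0, -3.0), box minimizer x = (0.0, 5.0)
g(y_4) = b*y + (c1 - a1*y)*x1 + (c2 - a2*y)*x2 = 12*2.0 + 3.0*0.0 + (-3.0)*5.0 = 24.0 + 0.0 - 15.0 = 9.0


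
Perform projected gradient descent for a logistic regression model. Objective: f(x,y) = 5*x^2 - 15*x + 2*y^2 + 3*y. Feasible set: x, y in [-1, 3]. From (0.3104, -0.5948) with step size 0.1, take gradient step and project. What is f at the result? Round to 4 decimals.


Step 1: Compute gradient at (0.3104, -0.5948).
grad_x = 2*5*0.3104 - 15 = -11.896
grad_y = 2*2*-0.5948 + 3 = 0.6208
Step 2: Gradient step.
x_raw = 0.3104 - 0.1*-11.896 = 1.5
y_raw = -0.5948 - 0.1*0.6208 = -0.6569
Step 3: Project onto [-1, 3].
x_proj = clip(1.5) = 1.5
y_proj = clip(-0.6569) = -0.6569
Step 4: Evaluate f.
f(1.5, -0.6569) = -12.3577


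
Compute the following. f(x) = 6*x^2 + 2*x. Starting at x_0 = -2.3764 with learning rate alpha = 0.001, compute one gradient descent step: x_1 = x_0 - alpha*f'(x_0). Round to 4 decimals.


We compute the gradient at x_0 and apply the update.
f'(x) = 12*x + 2
f'(-2.3764) = 12*-2.3764 + 2 = -26.5168
x_1 = -2.3764 - 0.001*-26.5168 = -2.3499


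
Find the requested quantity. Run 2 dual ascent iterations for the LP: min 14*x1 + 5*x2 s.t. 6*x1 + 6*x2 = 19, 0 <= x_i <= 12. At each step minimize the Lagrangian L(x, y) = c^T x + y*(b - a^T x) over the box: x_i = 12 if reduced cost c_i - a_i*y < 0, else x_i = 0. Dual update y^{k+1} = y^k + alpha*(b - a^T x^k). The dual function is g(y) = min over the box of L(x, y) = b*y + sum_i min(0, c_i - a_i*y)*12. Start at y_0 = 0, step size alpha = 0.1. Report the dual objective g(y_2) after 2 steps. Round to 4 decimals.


Dual ascent for LP: min 14*x1 + 5*x2, 6*x1 + 6*x2 = 19, 0 <= x_i <= 12
Step 1: y^k = 0.0, reduced costs: (14.0, 5.0)
  x^k = (0.0, 0.0), subgradient = b - a^T x = 19.0
  y^{k+1} = 0.0 + 0.1*19.0 = 1.9
Step 2: y^k = 1.9, reduced costs: (2.6, -6.4)
  x^k = (0.0, 12.0), subgradient = b - a^T x = -53.0
  y^{k+1} = 1.9 + 0.1*-53.0 = -3.4
Dual objective at y_2 = -3.4: reduced costs (34.4, 25.4), box minimizer x = (0.0, 0.0)
g(y_2) = b*y + (c1 - a1*y)*x1 + (c2 - a2*y)*x2 = 19*(-3.4) + 34.4*0.0 + 25.4*0.0 = -64.6 + 0.0 + 0.0 = -64.6


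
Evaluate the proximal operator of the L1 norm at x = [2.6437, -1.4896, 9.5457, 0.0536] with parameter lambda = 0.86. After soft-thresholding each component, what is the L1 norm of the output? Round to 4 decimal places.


Soft-thresholding with lambda = 0.86:
prox(2.6437) = sign(2.6437)*max(|2.6437| - 0.86, 0) = 1.7837
prox(-1.4896) = sign(-1.4896)*max(|-1.4896| - 0.86, 0) = -0.6296
prox(9.5457) = sign(9.5457)*max(|9.5457| - 0.86, 0) = 8.6857
prox(0.0536) = sign(0.0536)*max(|0.0536| - 0.86, 0) = 0.0
prox(x) = [1.7837, -0.6296, 8.6857, 0.0]
||prox(x)||_1 = 1.7837 + 0.6296 + 8.6857 + 0.0 = 11.099


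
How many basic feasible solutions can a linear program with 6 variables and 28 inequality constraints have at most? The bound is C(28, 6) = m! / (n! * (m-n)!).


Each vertex corresponds to some choice of n active constraints out of m, so the number of vertices is at most C(m, n) = m! / (n!(m-n)!).
m = 28, n = 6
Numerator: 28 * 27 * 26 * 25 * 24 * 23
Denominator: 6! = 720
C(28, 6) = 376740


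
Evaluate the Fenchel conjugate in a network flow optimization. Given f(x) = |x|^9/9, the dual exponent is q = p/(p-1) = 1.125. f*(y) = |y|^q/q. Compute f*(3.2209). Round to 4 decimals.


The conjugate exponent q satisfies 1/p + 1/q = 1.
p = 9, so q = 9/(9 - 1) = 1.125
|y|^q = 3.2209^1.125 = 3.728
f*(3.2209) = 3.728 / 1.125 = 3.3138


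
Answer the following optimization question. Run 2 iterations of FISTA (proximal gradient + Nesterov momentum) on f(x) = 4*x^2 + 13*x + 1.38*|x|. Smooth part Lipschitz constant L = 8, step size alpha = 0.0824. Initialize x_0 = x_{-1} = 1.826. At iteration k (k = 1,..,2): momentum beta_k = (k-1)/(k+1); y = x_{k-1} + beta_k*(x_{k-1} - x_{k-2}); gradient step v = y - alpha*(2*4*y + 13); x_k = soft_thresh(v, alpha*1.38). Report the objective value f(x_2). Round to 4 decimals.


FISTA on f(x) = 4*x^2 + 13*x + 1.38*|x|
L = 8, alpha = 0.0824
Iteration 1: beta = 0.0, y = 1.826 + 0.0*(1.826 - 1.826) = 1.826
  grad(y) = 27.608, v = y - alpha*grad = -0.4489
  prox(v) = soft_thresh(-0.4489, 0.1137) = -0.3352
Iteration 2: beta = 0.3333, y = -0.3352 + 0.3333*(-0.3352 - 1.826) = -1.0556
  grad(y) = 4.5553, v = y - alpha*grad = -1.4309
  prox(v) = soft_thresh(-1.4309, 0.1137) = -1.3172
f(x_2) = 4*(-1.3172)^2 + 13*(-1.3172) + 1.38*|-1.3172| = -8.3658


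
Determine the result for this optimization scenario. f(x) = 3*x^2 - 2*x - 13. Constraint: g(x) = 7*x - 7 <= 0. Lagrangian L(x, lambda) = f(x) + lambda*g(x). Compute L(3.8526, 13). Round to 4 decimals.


Step 1: Evaluate f(x).
f(3.8526) = 3*3.8526^2 - 2*3.8526 - 13 = 23.8224
Step 2: Evaluate g(x).
g(3.8526) = 7*3.8526 - 7 = 19.9682
Step 3: Compute Lagrangian.
L = 23.8224 + 13*19.9682 = 283.409


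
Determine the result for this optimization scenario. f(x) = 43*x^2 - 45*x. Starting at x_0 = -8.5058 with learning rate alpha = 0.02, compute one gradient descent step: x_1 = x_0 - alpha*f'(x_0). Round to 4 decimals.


We compute the gradient at x_0 and apply the update.
f'(x) = 86*x - 45
f'(-8.5058) = 86*-8.5058 - 45 = -776.4988
x_1 = -8.5058 - 0.02*-776.4988 = 7.0242


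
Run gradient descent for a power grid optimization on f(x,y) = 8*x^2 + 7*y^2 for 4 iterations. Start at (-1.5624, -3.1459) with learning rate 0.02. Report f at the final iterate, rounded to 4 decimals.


Gradient descent on f(x,y) = 8*x^2 + 7*y^2.
Starting point: (-1.5624, -3.1459), alpha = 0.02
Step 1: grad_x = 2*8*-1.5624 = -24.9984, grad_y = 2*7*-3.1459 = -44.0426
  x_1 = -1.5624 - 0.02*-24.9984 = -1.0624
  y_1 = -3.1459 - 0.02*-44.0426 = -2.265
Step 2: grad_x = 2*8*-1.0624 = -16.9989, grad_y = 2*7*-2.265 = -31.7107
  x_2 = -1.0624 - 0.02*-16.9989 = -0.7225
  y_2 = -2.265 - 0.02*-31.7107 = -1.6308
Step 3: grad_x = 2*8*-0.7225 = -11.5593, grad_y = 2*7*-1.6308 = -22.8317
  x_3 = -0.7225 - 0.02*-11.5593 = -0.4913
  y_3 = -1.6308 - 0.02*-22.8317 = -1.1742
Step 4: grad_x = 2*8*-0.4913 = -7.8603, grad_y = 2*7*-1.1742 = -16.4388
  x_4 = -0.4913 - 0.02*-7.8603 = -0.3341
  y_4 = -1.1742 - 0.02*-16.4388 = -0.8454
f(-0.3341, -0.8454) = 8*(-0.3341)^2 + 7*(-0.8454)^2 = 5.896
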